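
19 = 19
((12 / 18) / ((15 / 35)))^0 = 1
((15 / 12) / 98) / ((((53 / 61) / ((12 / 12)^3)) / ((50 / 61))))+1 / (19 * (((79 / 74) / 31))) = 24017697 / 15592388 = 1.54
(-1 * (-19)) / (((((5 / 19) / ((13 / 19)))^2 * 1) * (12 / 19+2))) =61009 / 1250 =48.81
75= 75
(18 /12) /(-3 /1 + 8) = 3 /10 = 0.30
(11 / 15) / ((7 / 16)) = 176 / 105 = 1.68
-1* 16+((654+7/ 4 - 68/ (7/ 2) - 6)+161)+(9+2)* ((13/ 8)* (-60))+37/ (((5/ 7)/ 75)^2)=407627.82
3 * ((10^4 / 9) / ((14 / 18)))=30000 / 7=4285.71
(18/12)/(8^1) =3/16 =0.19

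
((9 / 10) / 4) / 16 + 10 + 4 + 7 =13449 / 640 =21.01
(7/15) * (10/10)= 0.47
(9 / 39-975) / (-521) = 12672 / 6773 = 1.87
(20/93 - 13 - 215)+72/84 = -147730/651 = -226.93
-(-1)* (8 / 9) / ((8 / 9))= 1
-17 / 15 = -1.13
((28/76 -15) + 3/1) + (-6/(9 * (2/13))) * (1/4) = -2899/228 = -12.71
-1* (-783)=783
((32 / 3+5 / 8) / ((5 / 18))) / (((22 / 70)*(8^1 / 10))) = 28455 / 176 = 161.68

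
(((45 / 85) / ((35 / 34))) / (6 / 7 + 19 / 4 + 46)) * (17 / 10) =36 / 2125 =0.02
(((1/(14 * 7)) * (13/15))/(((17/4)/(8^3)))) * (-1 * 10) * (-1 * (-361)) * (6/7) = -19222528/5831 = -3296.61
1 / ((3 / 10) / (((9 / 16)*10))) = 75 / 4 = 18.75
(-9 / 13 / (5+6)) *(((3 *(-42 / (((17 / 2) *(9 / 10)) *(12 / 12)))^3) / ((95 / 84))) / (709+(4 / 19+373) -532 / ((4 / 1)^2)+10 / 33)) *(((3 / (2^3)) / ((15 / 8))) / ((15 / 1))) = 59006976 / 168074658557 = 0.00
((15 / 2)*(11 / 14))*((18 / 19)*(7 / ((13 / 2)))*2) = 2970 / 247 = 12.02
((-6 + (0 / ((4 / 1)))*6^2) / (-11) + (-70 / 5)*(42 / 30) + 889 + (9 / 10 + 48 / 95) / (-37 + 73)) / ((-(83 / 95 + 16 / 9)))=-65457633 / 199496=-328.12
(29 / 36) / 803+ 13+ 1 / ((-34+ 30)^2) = 1510559 / 115632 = 13.06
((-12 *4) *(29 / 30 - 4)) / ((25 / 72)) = 52416 / 125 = 419.33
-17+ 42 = 25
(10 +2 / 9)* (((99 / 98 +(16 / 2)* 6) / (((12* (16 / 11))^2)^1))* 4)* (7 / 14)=4455583 / 1354752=3.29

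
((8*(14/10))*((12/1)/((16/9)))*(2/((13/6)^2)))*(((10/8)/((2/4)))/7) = 1944/169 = 11.50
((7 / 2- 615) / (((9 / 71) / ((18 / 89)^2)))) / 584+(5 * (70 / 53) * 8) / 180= -48963589 / 1103268564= -0.04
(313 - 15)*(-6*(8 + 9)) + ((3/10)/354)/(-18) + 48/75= -3227987237/106200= -30395.36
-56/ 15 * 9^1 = -168/ 5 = -33.60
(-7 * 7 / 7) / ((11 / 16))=-112 / 11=-10.18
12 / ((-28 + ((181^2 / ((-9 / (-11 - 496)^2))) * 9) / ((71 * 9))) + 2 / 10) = -2130 / 2339222237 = -0.00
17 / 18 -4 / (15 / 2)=37 / 90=0.41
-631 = -631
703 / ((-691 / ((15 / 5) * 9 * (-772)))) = 14653332 / 691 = 21205.98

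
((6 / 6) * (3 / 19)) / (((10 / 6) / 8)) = 72 / 95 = 0.76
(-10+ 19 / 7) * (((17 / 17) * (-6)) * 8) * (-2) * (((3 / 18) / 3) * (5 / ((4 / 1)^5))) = -85 / 448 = -0.19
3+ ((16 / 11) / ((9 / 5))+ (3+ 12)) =1862 / 99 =18.81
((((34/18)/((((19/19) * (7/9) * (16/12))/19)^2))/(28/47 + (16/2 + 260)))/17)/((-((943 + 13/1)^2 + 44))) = -152703/1005095275520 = -0.00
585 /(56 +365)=585 /421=1.39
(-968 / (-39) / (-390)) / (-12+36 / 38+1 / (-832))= 588544 / 102222315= 0.01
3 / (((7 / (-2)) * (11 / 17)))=-102 / 77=-1.32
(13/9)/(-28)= -13/252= -0.05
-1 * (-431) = 431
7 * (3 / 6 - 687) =-4805.50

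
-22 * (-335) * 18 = 132660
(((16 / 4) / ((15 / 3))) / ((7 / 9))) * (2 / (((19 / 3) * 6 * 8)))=0.01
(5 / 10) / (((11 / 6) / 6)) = 18 / 11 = 1.64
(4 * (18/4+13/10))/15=1.55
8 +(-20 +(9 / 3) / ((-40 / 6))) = -249 / 20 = -12.45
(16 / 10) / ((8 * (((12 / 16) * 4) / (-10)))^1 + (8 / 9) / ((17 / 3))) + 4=470 / 143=3.29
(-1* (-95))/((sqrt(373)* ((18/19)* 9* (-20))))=-361* sqrt(373)/241704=-0.03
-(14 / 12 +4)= -31 / 6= -5.17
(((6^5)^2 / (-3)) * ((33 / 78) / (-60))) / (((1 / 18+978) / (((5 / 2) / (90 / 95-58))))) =-394919712 / 62022415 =-6.37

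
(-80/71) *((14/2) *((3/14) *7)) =-840/71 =-11.83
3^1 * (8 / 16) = 3 / 2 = 1.50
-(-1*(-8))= -8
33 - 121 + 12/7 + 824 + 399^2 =1119571/7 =159938.71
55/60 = 11/12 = 0.92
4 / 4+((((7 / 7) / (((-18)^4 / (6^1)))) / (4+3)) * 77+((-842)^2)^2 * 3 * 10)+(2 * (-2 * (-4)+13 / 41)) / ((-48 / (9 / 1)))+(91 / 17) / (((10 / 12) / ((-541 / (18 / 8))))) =15078898597333.38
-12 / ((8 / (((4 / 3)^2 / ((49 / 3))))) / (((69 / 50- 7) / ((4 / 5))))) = 281 / 245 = 1.15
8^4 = 4096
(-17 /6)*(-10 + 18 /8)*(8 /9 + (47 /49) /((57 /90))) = 5306363 /100548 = 52.77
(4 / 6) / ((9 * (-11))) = -2 / 297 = -0.01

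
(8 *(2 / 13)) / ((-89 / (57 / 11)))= -912 / 12727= -0.07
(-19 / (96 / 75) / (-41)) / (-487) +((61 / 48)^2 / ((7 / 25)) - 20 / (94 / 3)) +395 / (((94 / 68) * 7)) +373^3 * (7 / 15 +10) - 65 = 5872162002767229083 / 10810932480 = 543168872.22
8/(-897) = -8/897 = -0.01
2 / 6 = 1 / 3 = 0.33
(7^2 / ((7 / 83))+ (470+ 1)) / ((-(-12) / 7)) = 613.67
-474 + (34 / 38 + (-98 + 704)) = 2525 / 19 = 132.89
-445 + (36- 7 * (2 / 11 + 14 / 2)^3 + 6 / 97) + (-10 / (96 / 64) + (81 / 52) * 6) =-30203496761 / 10070346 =-2999.25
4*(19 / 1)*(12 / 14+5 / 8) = 1577 / 14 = 112.64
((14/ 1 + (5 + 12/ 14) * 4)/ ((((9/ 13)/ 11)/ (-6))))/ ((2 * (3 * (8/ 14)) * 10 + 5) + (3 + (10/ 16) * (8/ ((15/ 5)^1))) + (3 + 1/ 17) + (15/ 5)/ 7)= -318461/ 4234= -75.22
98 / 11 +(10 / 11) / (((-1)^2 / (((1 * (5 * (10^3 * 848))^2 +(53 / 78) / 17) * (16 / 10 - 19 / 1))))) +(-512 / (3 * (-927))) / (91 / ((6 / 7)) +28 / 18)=-414199455514778341993385 / 1456536081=-284372945454537.18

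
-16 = -16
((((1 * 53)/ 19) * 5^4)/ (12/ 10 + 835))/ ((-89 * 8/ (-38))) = 165625/ 1488436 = 0.11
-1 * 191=-191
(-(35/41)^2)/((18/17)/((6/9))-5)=20825/97498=0.21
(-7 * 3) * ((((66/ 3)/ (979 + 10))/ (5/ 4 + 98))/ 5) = -1848/ 1963165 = -0.00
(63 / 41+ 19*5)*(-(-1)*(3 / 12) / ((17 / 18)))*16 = 284976 / 697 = 408.86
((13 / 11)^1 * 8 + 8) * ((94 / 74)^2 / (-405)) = -141376 / 2032965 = -0.07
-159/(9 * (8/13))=-689/24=-28.71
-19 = -19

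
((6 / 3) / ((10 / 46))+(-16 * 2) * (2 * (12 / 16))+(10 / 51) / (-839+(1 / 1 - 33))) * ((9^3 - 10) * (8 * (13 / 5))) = -580265.13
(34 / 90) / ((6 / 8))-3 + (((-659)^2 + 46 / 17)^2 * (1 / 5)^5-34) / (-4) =-1471663451545633 / 97537500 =-15088180.97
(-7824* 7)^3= -164278468472832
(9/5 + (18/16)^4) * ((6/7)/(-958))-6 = -412225647/68669440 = -6.00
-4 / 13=-0.31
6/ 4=3/ 2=1.50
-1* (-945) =945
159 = 159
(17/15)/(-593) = -17/8895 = -0.00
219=219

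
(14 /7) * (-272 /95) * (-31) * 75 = 252960 /19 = 13313.68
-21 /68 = -0.31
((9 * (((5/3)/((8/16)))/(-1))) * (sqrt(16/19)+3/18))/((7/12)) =-1440 * sqrt(19)/133- 60/7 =-55.77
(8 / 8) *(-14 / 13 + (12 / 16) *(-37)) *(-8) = 2998 / 13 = 230.62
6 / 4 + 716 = 717.50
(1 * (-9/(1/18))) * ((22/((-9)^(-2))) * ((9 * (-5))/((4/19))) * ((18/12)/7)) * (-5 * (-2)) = 132227582.14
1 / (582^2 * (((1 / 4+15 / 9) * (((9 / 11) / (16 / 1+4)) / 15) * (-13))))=-0.00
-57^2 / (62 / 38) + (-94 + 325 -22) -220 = -62072 / 31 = -2002.32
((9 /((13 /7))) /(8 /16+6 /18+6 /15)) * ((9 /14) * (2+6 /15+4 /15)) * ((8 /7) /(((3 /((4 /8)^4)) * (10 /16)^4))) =442368 /420875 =1.05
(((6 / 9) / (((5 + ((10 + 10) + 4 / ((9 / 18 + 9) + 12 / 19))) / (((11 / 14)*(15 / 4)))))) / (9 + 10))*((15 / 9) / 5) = 3025 / 2229156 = 0.00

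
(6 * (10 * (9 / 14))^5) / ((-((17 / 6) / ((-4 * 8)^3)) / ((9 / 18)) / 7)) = 108839116800000 / 40817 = 2666514364.11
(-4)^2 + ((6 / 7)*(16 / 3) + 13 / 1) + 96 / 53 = 13127 / 371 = 35.38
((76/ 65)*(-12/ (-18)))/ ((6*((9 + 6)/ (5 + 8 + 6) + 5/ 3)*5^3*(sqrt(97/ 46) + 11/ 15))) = -182666/ 924730625 + 1083*sqrt(4462)/ 184946125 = 0.00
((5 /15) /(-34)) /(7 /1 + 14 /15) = -5 /4046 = -0.00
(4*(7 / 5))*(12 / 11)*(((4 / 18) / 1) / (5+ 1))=112 / 495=0.23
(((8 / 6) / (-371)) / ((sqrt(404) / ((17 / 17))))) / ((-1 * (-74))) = -sqrt(101) / 4159281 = -0.00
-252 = -252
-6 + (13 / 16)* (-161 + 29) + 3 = -110.25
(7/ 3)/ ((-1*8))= -7/ 24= -0.29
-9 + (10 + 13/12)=25/12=2.08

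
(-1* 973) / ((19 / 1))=-973 / 19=-51.21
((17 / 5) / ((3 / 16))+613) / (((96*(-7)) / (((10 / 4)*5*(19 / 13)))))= -899365 / 52416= -17.16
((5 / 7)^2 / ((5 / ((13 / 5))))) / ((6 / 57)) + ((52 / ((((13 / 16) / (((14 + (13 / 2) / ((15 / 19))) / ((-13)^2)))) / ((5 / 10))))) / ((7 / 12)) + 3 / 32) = 13025767 / 1324960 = 9.83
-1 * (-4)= 4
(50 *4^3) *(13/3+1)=51200/3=17066.67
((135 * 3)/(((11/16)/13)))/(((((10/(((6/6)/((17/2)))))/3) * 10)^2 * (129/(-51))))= -37908/1005125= -0.04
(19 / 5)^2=361 / 25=14.44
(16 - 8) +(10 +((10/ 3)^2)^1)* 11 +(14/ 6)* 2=2204/ 9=244.89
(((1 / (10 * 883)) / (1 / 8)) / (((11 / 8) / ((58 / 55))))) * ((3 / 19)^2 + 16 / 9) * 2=21741184 / 8678322675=0.00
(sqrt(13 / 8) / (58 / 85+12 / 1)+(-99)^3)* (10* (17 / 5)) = -32990166+1445* sqrt(26) / 2156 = -32990162.58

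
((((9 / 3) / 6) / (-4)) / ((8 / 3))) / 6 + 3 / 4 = 95 / 128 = 0.74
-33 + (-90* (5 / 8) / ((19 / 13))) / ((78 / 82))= -5583 / 76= -73.46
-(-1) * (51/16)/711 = 0.00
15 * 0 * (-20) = 0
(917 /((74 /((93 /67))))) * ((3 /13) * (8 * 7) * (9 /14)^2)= 2960469 /32227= 91.86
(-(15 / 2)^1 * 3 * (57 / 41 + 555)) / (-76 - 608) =28515 / 1558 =18.30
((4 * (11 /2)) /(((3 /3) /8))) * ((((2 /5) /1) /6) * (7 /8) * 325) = 10010 /3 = 3336.67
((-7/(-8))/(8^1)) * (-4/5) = -7/80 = -0.09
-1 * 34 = -34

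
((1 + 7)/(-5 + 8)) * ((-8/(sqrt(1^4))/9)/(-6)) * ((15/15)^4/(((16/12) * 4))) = 2/27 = 0.07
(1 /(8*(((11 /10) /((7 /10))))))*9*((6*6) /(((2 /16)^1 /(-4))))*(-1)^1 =824.73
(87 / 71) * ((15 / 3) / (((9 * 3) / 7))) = 1015 / 639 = 1.59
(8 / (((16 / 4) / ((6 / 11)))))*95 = 103.64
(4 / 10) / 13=2 / 65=0.03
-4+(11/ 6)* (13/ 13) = -2.17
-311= -311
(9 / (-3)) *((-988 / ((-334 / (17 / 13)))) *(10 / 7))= -19380 / 1169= -16.58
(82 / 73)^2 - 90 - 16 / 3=-1503922 / 15987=-94.07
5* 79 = 395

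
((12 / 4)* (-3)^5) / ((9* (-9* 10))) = 9 / 10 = 0.90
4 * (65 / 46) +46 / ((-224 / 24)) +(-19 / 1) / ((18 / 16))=-46847 / 2898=-16.17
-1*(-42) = 42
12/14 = 6/7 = 0.86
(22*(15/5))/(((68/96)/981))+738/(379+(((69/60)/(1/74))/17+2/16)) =405902241216/4440553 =91408.04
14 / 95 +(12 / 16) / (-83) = 4363 / 31540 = 0.14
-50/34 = -25/17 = -1.47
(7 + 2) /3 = 3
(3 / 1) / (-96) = -1 / 32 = -0.03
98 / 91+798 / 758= 2.13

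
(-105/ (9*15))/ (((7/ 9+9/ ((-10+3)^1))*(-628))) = -49/ 20096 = -0.00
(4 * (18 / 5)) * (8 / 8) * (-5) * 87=-6264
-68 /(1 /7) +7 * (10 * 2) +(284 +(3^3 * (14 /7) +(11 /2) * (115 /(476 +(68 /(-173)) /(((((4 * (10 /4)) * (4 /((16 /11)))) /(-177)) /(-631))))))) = 30604693 /21320584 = 1.44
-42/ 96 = -7/ 16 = -0.44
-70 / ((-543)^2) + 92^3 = 229595378042 / 294849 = 778688.00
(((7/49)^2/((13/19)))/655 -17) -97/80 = -24316395/1335152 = -18.21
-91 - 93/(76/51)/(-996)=-2294531/25232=-90.94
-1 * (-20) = 20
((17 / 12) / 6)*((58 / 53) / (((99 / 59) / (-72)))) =-58174 / 5247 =-11.09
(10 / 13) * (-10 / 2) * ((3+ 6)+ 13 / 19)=-9200 / 247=-37.25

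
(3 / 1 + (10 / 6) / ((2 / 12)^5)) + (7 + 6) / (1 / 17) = 13184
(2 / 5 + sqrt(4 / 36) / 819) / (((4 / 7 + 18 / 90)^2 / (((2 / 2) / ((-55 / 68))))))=-2341444 / 2814669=-0.83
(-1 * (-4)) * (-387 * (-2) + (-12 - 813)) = -204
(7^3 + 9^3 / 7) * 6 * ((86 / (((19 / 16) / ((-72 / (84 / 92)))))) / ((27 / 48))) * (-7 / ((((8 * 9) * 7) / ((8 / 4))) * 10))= 633972736 / 8379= 75662.10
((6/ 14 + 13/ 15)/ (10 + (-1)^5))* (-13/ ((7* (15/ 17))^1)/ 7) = -30056/ 694575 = -0.04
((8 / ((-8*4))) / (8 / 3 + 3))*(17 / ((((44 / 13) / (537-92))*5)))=-3471 / 176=-19.72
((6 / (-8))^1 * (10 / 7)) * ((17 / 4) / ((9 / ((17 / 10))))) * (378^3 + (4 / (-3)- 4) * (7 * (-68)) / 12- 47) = -140480833361 / 3024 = -46455302.04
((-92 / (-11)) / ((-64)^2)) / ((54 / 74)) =851 / 304128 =0.00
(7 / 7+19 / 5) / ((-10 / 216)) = -2592 / 25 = -103.68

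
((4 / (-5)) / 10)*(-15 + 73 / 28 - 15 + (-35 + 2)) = 1691 / 350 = 4.83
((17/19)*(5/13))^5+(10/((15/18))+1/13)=11107455628748/919358226007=12.08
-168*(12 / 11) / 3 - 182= -2674 / 11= -243.09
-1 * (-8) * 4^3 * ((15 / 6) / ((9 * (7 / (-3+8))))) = 6400 / 63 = 101.59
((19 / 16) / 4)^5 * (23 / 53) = 56950277 / 56908316672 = 0.00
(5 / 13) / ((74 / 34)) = 85 / 481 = 0.18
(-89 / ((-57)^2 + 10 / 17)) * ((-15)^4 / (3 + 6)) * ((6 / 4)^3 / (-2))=229786875 / 883888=259.97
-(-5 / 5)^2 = -1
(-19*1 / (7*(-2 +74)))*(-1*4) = 19 / 126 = 0.15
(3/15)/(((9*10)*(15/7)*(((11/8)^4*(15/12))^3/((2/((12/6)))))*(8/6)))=3848290697216/441341490476390625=0.00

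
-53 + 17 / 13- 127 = -178.69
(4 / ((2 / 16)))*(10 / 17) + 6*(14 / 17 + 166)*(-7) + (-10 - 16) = -119234 / 17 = -7013.76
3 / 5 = 0.60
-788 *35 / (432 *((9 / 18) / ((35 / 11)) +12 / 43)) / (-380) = 2075395 / 5388552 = 0.39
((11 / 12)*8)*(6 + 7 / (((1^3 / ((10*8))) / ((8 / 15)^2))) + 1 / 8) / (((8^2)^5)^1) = 655039 / 579820584960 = 0.00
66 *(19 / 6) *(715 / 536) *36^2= 24208470 / 67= 361320.45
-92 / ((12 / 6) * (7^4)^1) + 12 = 28766 / 2401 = 11.98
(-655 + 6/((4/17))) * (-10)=6295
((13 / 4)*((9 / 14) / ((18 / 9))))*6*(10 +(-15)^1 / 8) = 22815 / 448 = 50.93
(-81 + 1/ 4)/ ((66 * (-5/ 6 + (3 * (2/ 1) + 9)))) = -19/ 220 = -0.09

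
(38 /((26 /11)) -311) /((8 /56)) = -26838 /13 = -2064.46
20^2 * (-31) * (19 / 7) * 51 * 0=0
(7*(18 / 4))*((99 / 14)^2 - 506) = -804375 / 56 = -14363.84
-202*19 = -3838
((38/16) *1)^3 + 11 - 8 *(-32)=143563/512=280.40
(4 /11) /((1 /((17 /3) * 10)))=680 /33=20.61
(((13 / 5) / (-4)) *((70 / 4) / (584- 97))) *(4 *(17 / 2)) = -1547 / 1948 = -0.79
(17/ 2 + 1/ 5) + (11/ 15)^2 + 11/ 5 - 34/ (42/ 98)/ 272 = 20063/ 1800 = 11.15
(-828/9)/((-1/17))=1564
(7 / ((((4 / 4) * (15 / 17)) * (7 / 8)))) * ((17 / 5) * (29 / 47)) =67048 / 3525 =19.02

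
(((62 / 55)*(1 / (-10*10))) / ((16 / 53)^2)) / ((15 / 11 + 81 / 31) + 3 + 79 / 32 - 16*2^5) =2699449 / 10967754000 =0.00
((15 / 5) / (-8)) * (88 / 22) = -3 / 2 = -1.50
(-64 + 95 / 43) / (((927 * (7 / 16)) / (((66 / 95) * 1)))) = -935264 / 8835855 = -0.11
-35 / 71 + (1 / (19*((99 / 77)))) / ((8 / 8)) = -5488 / 12141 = -0.45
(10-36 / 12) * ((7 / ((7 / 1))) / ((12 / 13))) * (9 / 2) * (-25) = -6825 / 8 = -853.12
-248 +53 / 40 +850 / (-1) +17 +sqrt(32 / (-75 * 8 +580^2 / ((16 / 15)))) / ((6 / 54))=-43187 / 40 +12 * sqrt(2798) / 6995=-1079.58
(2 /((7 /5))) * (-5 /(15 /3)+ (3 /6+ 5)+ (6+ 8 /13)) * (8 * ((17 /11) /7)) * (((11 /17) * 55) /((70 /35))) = 317900 /637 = 499.06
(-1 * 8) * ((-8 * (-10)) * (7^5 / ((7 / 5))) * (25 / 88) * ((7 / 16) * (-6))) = 63026250 / 11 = 5729659.09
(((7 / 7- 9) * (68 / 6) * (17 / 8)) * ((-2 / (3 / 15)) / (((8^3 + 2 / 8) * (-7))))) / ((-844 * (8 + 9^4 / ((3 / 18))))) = 2890 / 178740615753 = 0.00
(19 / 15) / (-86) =-19 / 1290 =-0.01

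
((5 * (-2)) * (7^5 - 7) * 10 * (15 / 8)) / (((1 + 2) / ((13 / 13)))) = -1050000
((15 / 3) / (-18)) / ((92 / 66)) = -0.20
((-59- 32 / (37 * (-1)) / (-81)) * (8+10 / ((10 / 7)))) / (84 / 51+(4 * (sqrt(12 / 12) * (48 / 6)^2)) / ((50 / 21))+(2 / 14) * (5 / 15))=-2630718125 / 324588753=-8.10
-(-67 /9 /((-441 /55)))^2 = -13579225 /15752961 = -0.86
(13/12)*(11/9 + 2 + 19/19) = 247/54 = 4.57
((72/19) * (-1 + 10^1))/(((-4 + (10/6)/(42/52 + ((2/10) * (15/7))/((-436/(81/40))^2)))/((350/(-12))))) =513.67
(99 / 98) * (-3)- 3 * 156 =-46161 / 98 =-471.03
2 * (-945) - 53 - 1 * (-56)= -1887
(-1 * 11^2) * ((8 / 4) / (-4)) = 121 / 2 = 60.50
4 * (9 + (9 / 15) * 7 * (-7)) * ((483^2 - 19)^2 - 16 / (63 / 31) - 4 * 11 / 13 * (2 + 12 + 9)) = -6060948421225856 / 1365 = -4440255253645.32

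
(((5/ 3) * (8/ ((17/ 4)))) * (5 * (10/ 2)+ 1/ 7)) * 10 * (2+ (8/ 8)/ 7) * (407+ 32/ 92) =13191552000/ 19159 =688530.30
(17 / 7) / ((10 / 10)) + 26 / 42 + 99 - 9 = 1954 / 21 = 93.05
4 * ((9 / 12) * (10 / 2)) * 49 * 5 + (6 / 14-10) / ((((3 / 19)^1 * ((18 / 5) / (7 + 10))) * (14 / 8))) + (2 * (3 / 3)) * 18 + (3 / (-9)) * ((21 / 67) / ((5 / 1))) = 1572227144 / 443205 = 3547.40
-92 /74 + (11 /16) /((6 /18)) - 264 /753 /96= 0.82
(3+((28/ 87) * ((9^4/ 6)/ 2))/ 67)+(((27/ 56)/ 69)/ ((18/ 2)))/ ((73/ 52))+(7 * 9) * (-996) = -2865579577333/ 45672158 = -62742.37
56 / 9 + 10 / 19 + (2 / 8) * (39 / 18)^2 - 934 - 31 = -872855 / 912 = -957.08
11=11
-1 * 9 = -9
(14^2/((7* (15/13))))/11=364/165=2.21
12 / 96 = 1 / 8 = 0.12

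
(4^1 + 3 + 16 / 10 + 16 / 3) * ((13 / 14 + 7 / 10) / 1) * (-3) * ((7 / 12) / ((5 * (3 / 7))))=-27797 / 1500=-18.53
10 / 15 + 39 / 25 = 167 / 75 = 2.23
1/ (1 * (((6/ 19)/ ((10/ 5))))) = 19/ 3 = 6.33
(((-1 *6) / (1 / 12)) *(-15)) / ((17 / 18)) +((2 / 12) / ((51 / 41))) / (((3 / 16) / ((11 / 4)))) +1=526241 / 459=1146.49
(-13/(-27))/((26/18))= 1/3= 0.33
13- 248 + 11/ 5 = -1164/ 5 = -232.80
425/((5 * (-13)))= -85/13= -6.54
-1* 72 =-72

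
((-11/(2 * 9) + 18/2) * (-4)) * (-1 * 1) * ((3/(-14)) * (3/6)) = -151/42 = -3.60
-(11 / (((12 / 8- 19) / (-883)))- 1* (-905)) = -51101 / 35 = -1460.03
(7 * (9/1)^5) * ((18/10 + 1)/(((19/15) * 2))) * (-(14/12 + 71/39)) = -674162433/494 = -1364701.28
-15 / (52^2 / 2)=-15 / 1352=-0.01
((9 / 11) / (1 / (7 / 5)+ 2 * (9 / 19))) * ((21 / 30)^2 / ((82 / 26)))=58653 / 766700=0.08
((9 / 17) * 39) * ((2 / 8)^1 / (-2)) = -351 / 136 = -2.58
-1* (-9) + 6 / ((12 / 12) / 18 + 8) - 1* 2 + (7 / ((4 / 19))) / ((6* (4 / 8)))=32761 / 1740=18.83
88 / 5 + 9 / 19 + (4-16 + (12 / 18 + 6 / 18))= 672 / 95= 7.07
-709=-709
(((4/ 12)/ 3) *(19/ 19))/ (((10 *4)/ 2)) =1/ 180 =0.01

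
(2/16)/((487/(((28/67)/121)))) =7/7896218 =0.00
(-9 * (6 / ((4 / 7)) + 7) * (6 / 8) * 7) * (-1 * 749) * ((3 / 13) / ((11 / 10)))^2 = 1114792875 / 40898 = 27257.88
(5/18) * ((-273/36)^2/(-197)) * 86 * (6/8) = -5.23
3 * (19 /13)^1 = 57 /13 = 4.38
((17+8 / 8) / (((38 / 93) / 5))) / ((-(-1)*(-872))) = -4185 / 16568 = -0.25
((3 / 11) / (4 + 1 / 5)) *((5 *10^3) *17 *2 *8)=6800000 / 77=88311.69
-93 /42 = -31 /14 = -2.21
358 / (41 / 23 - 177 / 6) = -16468 / 1275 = -12.92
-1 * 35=-35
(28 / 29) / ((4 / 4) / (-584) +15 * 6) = 16352 / 1524211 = 0.01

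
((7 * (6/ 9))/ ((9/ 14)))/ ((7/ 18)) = 18.67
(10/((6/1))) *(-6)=-10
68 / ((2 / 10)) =340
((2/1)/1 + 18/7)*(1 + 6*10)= 1952/7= 278.86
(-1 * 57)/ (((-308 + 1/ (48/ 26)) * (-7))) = -1368/ 51653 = -0.03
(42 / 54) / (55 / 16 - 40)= -112 / 5265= -0.02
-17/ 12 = -1.42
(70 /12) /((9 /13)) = 455 /54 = 8.43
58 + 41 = 99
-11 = -11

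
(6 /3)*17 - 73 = -39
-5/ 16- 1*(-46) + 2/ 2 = 747/ 16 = 46.69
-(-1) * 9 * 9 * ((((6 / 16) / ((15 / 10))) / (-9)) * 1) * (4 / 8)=-9 / 8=-1.12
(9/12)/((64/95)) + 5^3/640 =1.31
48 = 48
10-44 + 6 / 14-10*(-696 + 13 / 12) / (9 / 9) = 290455 / 42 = 6915.60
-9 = -9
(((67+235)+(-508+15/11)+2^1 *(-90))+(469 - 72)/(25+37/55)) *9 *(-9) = 464452947/15532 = 29902.97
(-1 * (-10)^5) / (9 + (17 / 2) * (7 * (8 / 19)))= 1900000 / 647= 2936.63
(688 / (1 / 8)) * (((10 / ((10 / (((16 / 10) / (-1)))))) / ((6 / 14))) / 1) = -308224 / 15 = -20548.27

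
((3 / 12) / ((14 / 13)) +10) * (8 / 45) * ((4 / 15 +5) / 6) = 15089 / 9450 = 1.60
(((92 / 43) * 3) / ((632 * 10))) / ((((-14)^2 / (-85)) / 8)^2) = 99705 / 8156197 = 0.01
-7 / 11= -0.64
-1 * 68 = -68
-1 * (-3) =3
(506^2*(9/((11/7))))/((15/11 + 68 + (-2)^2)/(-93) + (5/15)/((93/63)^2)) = -7750593774/3361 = -2306038.02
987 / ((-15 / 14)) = -4606 / 5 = -921.20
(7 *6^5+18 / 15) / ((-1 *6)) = -45361 / 5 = -9072.20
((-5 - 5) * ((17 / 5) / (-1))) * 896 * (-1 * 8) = -243712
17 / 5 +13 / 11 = 252 / 55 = 4.58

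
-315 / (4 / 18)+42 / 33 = -31157 / 22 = -1416.23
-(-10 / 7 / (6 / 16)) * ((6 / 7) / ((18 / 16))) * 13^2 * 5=1081600 / 441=2452.61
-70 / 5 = -14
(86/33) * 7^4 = 206486/33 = 6257.15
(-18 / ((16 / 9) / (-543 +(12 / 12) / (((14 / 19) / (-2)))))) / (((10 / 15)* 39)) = 77355 / 364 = 212.51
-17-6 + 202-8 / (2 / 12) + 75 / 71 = 9376 / 71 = 132.06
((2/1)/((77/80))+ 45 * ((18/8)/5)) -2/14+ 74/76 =135525/5852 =23.16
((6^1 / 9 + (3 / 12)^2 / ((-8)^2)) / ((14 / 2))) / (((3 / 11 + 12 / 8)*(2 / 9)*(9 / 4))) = 3223 / 29952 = 0.11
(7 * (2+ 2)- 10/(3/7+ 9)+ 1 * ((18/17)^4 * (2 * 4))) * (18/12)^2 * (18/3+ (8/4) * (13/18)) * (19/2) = 129799959409/22049544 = 5886.74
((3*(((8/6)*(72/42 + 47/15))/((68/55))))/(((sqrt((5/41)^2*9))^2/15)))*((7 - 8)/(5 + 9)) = -9411919/74970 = -125.54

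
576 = 576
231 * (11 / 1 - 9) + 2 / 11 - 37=4677 / 11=425.18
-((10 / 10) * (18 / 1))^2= -324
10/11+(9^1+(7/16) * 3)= 1975/176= 11.22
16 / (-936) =-2 / 117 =-0.02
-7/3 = -2.33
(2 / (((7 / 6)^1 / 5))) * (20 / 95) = 240 / 133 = 1.80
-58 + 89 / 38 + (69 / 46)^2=-4059 / 76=-53.41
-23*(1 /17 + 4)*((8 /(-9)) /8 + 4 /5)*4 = -65596 /255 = -257.24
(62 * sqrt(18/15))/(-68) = -31 * sqrt(30)/170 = -1.00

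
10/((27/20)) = 200/27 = 7.41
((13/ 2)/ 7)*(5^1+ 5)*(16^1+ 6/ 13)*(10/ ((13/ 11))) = 1293.41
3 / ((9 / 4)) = 4 / 3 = 1.33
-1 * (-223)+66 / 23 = 5195 / 23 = 225.87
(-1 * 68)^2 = 4624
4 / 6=2 / 3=0.67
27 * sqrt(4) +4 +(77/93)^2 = 507571/8649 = 58.69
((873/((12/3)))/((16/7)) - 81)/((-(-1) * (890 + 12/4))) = 927/57152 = 0.02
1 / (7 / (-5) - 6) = -5 / 37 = -0.14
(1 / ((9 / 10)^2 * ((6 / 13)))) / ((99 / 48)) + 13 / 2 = 125047 / 16038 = 7.80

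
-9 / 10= -0.90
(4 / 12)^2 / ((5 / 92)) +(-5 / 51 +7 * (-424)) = -2269031 / 765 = -2966.05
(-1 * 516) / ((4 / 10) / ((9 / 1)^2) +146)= -52245 / 14783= -3.53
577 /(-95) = -577 /95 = -6.07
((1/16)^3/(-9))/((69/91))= -91/2543616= -0.00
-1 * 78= -78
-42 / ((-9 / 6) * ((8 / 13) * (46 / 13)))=1183 / 92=12.86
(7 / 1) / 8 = 7 / 8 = 0.88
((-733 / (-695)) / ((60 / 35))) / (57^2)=5131 / 27096660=0.00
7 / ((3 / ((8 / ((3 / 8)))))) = 448 / 9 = 49.78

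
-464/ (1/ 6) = -2784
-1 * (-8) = 8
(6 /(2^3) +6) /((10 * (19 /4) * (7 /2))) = 27 /665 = 0.04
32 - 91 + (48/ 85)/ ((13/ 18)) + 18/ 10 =-62342/ 1105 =-56.42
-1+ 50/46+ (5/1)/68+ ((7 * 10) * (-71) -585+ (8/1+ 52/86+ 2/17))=-372987475/67252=-5546.12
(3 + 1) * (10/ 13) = 40/ 13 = 3.08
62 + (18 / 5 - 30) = 178 / 5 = 35.60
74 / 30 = 37 / 15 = 2.47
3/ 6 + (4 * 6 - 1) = 47/ 2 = 23.50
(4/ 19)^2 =16/ 361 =0.04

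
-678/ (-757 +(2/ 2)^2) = 113/ 126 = 0.90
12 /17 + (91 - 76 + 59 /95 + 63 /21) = 31213 /1615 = 19.33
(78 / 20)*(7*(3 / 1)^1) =819 / 10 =81.90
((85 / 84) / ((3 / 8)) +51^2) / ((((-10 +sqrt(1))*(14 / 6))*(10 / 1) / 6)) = -164033 / 2205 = -74.39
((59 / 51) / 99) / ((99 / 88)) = 472 / 45441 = 0.01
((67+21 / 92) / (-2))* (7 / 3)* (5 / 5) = -43295 / 552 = -78.43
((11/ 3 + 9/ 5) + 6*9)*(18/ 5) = 214.08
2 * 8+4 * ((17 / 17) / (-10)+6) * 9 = 1142 / 5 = 228.40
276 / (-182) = -1.52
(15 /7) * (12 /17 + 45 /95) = 5715 /2261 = 2.53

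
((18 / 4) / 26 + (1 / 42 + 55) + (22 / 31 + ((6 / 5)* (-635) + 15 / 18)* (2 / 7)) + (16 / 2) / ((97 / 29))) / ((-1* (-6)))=-522683471 / 19701864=-26.53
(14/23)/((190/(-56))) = -392/2185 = -0.18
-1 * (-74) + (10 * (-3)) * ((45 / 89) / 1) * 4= 1186 / 89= 13.33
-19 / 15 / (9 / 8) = -152 / 135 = -1.13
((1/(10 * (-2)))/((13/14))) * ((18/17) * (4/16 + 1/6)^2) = -35/3536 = -0.01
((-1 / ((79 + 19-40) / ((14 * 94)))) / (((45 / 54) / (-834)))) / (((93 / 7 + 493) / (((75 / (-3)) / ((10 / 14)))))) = -20167371 / 12847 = -1569.81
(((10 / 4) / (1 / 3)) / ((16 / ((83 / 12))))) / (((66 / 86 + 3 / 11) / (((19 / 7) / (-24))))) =-3729605 / 10579968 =-0.35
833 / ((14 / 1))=119 / 2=59.50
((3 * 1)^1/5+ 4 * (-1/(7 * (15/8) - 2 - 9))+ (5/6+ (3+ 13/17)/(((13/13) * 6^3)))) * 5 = -1981/918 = -2.16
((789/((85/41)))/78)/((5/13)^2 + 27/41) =6.05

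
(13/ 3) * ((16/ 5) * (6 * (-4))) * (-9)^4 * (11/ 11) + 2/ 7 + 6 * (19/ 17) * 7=-1299154876/ 595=-2183453.57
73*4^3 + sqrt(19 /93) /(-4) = 4672 - sqrt(1767) /372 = 4671.89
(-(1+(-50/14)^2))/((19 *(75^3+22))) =-674/392786107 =-0.00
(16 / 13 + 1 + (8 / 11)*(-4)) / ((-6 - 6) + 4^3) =-97 / 7436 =-0.01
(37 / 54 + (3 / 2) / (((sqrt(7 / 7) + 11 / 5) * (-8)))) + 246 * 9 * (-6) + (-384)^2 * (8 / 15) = 2258835607 / 34560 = 65359.83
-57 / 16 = -3.56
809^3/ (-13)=-529475129/ 13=-40728856.08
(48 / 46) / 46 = 12 / 529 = 0.02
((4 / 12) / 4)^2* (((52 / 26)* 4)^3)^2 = 16384 / 9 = 1820.44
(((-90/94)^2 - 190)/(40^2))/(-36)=83537/25447680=0.00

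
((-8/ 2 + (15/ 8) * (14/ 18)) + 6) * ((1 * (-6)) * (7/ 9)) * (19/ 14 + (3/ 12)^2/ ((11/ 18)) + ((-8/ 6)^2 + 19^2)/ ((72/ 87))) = -303573247/ 42768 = -7098.14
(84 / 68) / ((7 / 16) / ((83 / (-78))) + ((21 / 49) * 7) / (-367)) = -1705816 / 579037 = -2.95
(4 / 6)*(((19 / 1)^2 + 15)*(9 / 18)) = 376 / 3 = 125.33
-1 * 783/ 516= -261/ 172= -1.52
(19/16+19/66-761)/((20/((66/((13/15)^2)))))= -18046305/5408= -3336.96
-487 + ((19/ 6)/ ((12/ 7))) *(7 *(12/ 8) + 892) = 169937/ 144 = 1180.12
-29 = -29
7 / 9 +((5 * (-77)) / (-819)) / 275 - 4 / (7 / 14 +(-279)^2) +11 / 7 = 499575827 / 212507295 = 2.35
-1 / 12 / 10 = -1 / 120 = -0.01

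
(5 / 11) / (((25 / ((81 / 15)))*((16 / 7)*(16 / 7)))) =1323 / 70400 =0.02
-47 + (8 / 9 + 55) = 80 / 9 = 8.89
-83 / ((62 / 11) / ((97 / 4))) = -88561 / 248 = -357.10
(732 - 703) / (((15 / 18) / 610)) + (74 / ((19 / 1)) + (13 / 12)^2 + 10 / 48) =58094245 / 2736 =21233.28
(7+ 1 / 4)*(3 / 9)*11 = 319 / 12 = 26.58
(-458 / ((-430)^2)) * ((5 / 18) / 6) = -229 / 1996920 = -0.00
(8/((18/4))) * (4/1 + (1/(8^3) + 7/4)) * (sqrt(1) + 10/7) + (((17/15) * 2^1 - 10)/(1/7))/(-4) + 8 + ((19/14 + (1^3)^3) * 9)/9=48.72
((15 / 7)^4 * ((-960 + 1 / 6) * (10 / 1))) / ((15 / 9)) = -291549375 / 2401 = -121428.31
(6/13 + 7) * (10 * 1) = 970/13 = 74.62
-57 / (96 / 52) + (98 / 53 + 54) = 10589 / 424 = 24.97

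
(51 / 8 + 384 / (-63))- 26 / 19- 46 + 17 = -96043 / 3192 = -30.09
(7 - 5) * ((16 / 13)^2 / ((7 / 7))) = 512 / 169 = 3.03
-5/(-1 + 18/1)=-5/17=-0.29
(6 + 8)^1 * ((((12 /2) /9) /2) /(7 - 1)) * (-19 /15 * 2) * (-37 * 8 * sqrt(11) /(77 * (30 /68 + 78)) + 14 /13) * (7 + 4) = -40964 /1755 + 382432 * sqrt(11) /360045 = -19.82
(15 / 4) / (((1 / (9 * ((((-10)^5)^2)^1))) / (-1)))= -337500000000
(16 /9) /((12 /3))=0.44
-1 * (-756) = 756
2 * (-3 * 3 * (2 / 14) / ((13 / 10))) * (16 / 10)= -288 / 91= -3.16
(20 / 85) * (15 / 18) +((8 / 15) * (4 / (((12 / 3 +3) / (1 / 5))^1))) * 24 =14806 / 8925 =1.66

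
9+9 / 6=21 / 2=10.50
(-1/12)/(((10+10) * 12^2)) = -1/34560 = -0.00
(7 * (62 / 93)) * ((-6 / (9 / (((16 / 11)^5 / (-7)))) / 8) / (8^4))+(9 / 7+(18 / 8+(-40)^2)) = 65079263225 / 40584852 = 1603.54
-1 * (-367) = 367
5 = 5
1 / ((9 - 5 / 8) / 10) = 80 / 67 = 1.19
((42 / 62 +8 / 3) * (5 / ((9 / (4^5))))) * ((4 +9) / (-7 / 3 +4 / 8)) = -41400320 / 3069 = -13489.84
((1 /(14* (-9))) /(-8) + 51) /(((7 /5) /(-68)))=-4369765 /1764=-2477.19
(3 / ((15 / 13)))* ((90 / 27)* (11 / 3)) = 286 / 9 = 31.78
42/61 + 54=3336/61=54.69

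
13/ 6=2.17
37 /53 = 0.70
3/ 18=0.17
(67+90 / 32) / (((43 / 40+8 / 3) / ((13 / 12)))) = 72605 / 3592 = 20.21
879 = 879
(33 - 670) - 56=-693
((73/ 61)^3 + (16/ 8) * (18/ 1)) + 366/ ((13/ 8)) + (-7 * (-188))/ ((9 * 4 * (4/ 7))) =34727433251/ 106227108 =326.92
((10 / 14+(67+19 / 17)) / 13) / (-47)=-8191 / 72709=-0.11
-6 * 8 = -48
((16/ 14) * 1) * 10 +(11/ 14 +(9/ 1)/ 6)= 96/ 7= 13.71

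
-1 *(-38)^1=38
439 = 439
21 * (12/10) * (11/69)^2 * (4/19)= 6776/50255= 0.13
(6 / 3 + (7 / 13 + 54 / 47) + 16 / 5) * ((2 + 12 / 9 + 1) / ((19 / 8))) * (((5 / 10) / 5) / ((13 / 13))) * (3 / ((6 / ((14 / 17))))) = 589148 / 1138575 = 0.52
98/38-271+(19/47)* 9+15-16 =-237344/893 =-265.78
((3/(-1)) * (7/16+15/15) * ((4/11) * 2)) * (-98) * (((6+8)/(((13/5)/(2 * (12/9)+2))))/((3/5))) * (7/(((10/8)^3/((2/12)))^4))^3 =87352199989496165282349056/132706591975875198841094970703125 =0.00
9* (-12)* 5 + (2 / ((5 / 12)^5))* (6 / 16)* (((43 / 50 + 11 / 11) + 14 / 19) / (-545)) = -437081763204 / 808984375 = -540.28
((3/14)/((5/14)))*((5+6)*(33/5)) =1089/25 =43.56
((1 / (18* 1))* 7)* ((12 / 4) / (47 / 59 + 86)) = 413 / 30726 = 0.01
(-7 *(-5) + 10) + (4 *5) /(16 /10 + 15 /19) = 12115 /227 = 53.37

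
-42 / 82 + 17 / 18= 319 / 738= 0.43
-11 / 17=-0.65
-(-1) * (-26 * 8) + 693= 485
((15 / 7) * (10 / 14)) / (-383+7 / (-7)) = -25 / 6272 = -0.00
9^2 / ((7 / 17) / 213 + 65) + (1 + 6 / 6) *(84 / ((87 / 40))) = 535739009 / 6825788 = 78.49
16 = 16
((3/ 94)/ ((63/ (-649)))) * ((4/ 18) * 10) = -6490/ 8883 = -0.73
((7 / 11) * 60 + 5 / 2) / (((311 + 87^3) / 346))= 154835 / 7246954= 0.02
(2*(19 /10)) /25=19 /125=0.15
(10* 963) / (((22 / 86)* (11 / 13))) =5383170 / 121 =44489.01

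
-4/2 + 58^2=3362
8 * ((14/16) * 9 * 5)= 315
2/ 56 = 1/ 28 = 0.04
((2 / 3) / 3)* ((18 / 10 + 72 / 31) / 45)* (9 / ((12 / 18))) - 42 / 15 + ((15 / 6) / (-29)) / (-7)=-790667 / 314650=-2.51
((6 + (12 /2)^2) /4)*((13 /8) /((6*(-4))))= -91 /128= -0.71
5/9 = 0.56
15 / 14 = 1.07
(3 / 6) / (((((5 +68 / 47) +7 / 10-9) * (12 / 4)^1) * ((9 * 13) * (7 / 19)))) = -4465 / 2140047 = -0.00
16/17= 0.94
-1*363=-363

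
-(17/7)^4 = -83521/2401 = -34.79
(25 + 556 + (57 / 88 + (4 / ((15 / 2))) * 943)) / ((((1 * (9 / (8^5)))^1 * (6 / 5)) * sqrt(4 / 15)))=1466006528 * sqrt(15) / 891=6372411.75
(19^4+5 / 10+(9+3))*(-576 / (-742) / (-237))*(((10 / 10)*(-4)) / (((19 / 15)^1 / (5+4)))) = 6756488640 / 556871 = 12132.95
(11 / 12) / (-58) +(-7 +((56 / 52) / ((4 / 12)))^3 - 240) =-326149583 / 1529112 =-213.29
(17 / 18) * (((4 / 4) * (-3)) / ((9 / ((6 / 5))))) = -17 / 45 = -0.38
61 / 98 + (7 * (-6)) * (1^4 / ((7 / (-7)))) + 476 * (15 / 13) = 754021 / 1274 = 591.85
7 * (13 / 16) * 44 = 1001 / 4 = 250.25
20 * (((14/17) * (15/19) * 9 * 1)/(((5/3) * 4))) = 17.55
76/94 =0.81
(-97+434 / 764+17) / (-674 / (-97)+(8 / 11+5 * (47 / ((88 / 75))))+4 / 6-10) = -388511772 / 971507557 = -0.40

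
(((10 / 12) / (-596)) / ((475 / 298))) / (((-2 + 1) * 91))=0.00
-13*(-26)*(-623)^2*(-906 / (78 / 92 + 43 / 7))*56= -2143210804373184 / 2251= -952114973066.72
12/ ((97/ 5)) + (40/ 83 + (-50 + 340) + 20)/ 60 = 93283/ 16102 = 5.79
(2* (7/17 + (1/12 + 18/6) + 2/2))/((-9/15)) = -4585/306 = -14.98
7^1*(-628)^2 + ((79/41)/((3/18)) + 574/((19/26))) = 2151196842/779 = 2761485.03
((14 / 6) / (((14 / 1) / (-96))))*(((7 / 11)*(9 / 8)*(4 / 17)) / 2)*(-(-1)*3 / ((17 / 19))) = -14364 / 3179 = -4.52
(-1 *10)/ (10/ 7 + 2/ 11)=-385/ 62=-6.21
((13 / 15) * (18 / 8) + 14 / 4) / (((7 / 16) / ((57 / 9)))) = 8284 / 105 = 78.90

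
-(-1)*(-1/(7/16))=-16/7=-2.29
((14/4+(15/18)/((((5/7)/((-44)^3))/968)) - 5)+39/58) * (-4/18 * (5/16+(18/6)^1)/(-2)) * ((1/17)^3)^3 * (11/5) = -121985439763/185708614594302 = -0.00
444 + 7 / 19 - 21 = 8044 / 19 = 423.37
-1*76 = -76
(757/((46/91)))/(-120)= -68887/5520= -12.48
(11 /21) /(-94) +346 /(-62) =-341843 /61194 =-5.59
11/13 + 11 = 154/13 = 11.85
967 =967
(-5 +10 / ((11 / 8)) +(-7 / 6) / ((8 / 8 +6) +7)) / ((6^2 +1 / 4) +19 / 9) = 867 / 15191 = 0.06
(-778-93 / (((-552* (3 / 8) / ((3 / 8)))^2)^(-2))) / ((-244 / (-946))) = -33476540374329.66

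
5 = 5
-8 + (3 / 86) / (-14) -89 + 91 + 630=751293 / 1204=624.00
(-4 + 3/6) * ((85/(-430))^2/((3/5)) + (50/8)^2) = -24308585/177504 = -136.95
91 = 91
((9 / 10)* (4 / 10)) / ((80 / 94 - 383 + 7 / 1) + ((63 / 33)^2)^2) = -6193143 / 6225237625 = -0.00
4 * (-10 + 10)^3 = 0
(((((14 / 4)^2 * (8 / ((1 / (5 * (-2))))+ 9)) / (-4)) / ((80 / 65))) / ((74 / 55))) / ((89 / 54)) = 67162095 / 843008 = 79.67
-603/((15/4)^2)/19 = -1072/475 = -2.26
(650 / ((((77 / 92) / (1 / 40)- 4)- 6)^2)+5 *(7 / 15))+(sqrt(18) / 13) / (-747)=20485 / 5832- sqrt(2) / 3237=3.51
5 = 5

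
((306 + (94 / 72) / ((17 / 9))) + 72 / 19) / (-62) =-5.01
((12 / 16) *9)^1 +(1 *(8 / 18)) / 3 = 745 / 108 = 6.90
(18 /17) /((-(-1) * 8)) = 9 /68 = 0.13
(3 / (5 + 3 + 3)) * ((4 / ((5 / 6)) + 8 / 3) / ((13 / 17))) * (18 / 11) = 34272 / 7865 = 4.36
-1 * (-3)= 3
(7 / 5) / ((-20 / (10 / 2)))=-7 / 20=-0.35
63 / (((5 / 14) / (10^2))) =17640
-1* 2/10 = -1/5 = -0.20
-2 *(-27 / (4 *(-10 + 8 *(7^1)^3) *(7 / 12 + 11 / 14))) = 567 / 157205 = 0.00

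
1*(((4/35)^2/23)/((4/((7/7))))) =4/28175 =0.00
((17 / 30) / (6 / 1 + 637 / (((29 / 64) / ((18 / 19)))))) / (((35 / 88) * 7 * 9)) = 206074 / 12190287375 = 0.00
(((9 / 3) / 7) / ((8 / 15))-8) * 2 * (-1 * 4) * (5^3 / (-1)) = -7196.43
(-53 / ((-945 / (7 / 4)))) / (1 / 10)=53 / 54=0.98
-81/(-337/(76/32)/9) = 13851/2696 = 5.14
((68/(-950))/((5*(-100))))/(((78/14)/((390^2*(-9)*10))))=-167076/475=-351.74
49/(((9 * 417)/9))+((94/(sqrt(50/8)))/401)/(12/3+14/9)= 0.13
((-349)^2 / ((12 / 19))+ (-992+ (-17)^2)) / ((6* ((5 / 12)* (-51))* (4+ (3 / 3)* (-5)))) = 2305783 / 1530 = 1507.05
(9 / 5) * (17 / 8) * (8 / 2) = 153 / 10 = 15.30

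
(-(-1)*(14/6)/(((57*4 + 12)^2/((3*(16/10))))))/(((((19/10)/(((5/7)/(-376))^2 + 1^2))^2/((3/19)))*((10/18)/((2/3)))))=47989549647601/4702256360979251200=0.00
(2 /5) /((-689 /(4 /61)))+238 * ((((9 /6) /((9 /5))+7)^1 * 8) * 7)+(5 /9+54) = 197560466603 /1891305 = 104457.22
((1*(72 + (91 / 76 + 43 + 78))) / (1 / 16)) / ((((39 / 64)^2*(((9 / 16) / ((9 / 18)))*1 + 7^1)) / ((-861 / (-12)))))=138799775744 / 1878435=73891.18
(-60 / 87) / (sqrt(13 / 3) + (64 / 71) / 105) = 9542400 / 6984060691- 370513500 * sqrt(39) / 6984060691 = -0.33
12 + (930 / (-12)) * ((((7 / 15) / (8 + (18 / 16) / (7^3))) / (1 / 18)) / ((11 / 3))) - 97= -25892567 / 241571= -107.18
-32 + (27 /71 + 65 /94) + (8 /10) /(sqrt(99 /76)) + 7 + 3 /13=-2056039 /86762 + 8 * sqrt(209) /165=-23.00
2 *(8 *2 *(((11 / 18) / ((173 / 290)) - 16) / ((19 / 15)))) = -3730720 / 9861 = -378.33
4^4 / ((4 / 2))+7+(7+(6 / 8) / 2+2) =144.38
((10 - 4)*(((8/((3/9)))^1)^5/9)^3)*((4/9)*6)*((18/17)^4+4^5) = 11360403918299491638615.99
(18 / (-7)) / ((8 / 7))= -9 / 4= -2.25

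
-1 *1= -1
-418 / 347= -1.20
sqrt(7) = 2.65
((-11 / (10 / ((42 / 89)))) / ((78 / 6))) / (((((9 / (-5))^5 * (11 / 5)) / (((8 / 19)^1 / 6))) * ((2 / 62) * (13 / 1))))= 2712500 / 16874964171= 0.00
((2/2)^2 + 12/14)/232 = 13/1624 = 0.01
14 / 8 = 7 / 4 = 1.75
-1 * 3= -3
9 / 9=1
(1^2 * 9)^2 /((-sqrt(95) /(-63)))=523.56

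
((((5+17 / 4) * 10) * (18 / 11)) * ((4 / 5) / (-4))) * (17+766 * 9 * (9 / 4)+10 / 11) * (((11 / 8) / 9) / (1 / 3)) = -37922817 / 176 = -215470.55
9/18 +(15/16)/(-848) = 6769/13568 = 0.50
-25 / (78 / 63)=-525 / 26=-20.19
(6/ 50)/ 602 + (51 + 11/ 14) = 389689/ 7525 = 51.79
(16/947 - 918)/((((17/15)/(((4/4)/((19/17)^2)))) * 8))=-110839575/1367468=-81.05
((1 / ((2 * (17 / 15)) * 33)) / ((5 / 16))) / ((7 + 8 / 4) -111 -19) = -8 / 22627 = -0.00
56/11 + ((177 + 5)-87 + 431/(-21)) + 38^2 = 351944/231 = 1523.57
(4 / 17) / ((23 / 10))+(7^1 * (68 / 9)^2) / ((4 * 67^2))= 17708332 / 142171119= 0.12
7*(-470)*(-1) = 3290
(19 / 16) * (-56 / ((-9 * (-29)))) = -133 / 522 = -0.25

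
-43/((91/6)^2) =-1548/8281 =-0.19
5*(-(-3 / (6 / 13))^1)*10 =325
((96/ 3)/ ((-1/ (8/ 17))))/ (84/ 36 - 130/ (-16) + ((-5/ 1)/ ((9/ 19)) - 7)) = 18432/ 8687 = 2.12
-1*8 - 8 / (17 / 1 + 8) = -208 / 25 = -8.32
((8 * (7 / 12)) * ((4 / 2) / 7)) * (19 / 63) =76 / 189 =0.40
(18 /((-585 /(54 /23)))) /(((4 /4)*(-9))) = 12 /1495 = 0.01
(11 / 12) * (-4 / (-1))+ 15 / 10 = 31 / 6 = 5.17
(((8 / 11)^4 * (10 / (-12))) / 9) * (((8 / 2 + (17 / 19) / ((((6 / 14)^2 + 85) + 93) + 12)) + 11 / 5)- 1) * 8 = -25164464128 / 23331150909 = -1.08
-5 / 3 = -1.67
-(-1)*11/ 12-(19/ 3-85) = 79.58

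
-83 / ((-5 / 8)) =664 / 5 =132.80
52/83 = 0.63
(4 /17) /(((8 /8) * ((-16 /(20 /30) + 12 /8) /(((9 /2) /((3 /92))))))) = -368 /255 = -1.44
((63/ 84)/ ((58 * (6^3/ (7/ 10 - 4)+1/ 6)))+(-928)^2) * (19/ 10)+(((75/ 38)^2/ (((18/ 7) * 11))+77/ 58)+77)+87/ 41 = 332911791673723617/ 203450253710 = 1636330.19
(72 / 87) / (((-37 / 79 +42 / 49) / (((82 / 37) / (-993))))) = -362768 / 76360045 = -0.00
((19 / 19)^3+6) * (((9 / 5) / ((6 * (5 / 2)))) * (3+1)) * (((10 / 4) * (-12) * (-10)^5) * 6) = 60480000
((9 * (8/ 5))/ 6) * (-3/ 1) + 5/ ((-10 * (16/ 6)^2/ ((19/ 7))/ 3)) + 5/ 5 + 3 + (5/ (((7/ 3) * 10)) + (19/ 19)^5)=-11461/ 4480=-2.56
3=3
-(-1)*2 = 2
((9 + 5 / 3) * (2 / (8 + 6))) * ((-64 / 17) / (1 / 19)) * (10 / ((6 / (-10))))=1816.62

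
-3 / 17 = -0.18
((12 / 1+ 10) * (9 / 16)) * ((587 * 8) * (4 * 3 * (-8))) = -5578848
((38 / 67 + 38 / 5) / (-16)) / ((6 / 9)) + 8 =4847 / 670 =7.23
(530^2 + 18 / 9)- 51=280851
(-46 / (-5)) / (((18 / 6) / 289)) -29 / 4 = 52741 / 60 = 879.02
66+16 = 82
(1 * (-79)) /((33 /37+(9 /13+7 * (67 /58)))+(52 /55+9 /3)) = -121216810 /20892041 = -5.80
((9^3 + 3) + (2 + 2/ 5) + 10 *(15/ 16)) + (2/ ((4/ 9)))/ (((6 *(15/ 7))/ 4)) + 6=30047/ 40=751.18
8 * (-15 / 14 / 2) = -30 / 7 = -4.29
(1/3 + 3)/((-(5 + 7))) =-5/18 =-0.28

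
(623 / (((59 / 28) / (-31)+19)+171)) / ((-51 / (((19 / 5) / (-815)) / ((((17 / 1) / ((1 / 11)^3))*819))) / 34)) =2935576 / 5335555431910275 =0.00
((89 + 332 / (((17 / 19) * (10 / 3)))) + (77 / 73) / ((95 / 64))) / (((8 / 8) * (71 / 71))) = 201.03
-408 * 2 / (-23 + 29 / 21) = 8568 / 227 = 37.74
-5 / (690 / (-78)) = 13 / 23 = 0.57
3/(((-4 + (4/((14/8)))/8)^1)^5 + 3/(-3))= -16807/3966061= -0.00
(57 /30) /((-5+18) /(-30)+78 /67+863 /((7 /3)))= 26733 /5214173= 0.01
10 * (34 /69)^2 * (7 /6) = 40460 /14283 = 2.83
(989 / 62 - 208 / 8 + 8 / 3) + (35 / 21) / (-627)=-861181 / 116622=-7.38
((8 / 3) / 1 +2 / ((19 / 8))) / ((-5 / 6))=-80 / 19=-4.21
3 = 3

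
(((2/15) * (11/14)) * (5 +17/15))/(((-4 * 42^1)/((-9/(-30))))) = -253/220500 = -0.00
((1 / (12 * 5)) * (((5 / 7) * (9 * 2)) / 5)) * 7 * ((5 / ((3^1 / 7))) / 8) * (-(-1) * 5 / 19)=35 / 304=0.12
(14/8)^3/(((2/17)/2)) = 5831/64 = 91.11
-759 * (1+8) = -6831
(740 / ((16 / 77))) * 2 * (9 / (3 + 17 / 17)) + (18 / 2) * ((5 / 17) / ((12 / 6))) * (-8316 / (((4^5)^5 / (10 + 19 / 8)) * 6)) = 2453881958464893281325 / 153122387330596864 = 16025.62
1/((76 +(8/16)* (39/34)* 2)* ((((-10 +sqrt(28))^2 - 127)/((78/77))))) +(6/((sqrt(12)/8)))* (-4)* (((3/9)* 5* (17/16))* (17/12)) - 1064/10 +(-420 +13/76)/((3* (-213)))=-1445* sqrt(3)/18 - 19359006004243039/183076019155260 - 35360* sqrt(7)/753957743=-244.79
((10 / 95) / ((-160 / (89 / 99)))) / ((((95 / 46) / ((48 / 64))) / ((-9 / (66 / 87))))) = 178089 / 69889600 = 0.00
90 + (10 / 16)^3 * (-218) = 9415 / 256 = 36.78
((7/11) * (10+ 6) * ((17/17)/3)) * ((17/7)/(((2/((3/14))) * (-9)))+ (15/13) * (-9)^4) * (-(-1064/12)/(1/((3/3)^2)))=799627768/351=2278141.79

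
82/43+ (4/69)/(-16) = 22589/11868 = 1.90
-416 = -416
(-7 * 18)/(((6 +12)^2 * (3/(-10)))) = 1.30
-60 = -60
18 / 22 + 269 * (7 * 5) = 103574 / 11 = 9415.82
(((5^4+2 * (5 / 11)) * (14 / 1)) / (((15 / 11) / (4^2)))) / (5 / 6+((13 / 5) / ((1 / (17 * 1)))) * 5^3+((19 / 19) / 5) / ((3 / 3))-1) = 3084480 / 165751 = 18.61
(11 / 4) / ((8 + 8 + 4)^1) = 11 / 80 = 0.14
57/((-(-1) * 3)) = 19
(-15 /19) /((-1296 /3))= 5 /2736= 0.00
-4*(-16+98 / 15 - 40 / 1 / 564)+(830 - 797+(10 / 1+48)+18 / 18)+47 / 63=1937921 / 14805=130.90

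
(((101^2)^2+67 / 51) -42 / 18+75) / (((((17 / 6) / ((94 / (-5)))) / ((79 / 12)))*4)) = -4926300930928 / 4335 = -1136401598.83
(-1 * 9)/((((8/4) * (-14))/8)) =18/7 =2.57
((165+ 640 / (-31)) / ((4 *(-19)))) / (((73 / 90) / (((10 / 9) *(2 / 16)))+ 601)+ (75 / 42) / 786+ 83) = -307768125 / 111777833701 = -0.00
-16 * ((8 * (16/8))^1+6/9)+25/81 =-266.36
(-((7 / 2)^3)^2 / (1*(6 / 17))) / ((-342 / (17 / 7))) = 4857223 / 131328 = 36.99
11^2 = 121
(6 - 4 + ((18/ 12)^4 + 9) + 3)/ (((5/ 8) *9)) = 61/ 18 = 3.39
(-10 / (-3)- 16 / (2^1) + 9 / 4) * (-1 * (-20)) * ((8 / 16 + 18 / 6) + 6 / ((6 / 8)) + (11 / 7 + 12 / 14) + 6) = -13485 / 14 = -963.21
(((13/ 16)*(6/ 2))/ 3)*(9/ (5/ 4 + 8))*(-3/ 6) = -117/ 296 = -0.40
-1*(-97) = 97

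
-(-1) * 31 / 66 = 0.47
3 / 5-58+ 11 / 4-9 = -1273 / 20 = -63.65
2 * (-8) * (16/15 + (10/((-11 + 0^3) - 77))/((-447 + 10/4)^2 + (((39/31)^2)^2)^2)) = -17.07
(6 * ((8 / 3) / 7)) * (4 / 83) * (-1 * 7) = -0.77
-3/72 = -1/24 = -0.04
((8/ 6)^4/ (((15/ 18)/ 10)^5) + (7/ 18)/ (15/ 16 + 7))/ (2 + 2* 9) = 224722958/ 5715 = 39321.60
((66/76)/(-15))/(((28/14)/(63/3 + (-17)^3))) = 13453/95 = 141.61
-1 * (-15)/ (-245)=-0.06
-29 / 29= -1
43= 43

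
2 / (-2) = -1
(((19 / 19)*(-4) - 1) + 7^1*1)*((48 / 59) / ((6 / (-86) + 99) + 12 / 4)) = 1376 / 86199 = 0.02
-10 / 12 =-5 / 6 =-0.83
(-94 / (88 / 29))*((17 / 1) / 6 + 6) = -72239 / 264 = -273.63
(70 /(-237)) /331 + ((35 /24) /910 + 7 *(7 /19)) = 266584005 /103340848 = 2.58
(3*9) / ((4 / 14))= 189 / 2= 94.50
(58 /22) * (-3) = -87 /11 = -7.91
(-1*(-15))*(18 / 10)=27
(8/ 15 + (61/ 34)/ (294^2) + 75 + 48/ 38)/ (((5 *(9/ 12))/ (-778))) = -8340426889399/ 523478025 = -15932.72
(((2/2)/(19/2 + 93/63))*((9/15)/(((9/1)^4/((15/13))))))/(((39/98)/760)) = 1042720/56795661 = 0.02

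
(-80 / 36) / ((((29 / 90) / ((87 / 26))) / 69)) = -20700 / 13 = -1592.31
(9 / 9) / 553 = 1 / 553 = 0.00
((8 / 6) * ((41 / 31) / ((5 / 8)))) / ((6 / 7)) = 4592 / 1395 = 3.29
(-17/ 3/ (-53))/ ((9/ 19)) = 323/ 1431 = 0.23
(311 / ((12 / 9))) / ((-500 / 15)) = -7.00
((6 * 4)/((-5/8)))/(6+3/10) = -128/21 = -6.10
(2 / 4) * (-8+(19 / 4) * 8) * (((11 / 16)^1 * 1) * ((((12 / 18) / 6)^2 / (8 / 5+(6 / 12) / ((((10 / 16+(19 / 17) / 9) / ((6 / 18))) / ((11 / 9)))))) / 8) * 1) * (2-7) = -1260875 / 29661696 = -0.04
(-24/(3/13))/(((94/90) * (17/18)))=-84240/799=-105.43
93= 93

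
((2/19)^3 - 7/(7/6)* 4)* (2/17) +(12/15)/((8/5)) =-541829/233206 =-2.32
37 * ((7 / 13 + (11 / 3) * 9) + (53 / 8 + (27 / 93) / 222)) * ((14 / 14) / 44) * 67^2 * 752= 1010856475025 / 8866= 114014941.92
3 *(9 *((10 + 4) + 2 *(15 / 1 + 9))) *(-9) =-15066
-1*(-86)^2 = -7396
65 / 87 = 0.75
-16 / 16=-1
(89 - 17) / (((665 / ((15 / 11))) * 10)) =0.01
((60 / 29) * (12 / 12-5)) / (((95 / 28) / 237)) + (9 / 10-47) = -3439291 / 5510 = -624.19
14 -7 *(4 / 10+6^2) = -1204 / 5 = -240.80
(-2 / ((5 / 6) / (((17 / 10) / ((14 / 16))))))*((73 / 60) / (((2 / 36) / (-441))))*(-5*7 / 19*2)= -78808464 / 475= -165912.56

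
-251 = -251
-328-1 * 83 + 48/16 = -408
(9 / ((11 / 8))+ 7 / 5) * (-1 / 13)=-437 / 715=-0.61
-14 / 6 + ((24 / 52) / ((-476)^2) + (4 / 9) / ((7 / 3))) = -3155877 / 1472744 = -2.14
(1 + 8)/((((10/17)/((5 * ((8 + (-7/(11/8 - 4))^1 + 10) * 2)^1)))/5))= 15810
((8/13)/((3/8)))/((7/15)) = 320/91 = 3.52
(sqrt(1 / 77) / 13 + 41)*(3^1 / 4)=3*sqrt(77) / 4004 + 123 / 4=30.76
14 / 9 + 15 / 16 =359 / 144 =2.49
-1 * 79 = -79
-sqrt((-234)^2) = -234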